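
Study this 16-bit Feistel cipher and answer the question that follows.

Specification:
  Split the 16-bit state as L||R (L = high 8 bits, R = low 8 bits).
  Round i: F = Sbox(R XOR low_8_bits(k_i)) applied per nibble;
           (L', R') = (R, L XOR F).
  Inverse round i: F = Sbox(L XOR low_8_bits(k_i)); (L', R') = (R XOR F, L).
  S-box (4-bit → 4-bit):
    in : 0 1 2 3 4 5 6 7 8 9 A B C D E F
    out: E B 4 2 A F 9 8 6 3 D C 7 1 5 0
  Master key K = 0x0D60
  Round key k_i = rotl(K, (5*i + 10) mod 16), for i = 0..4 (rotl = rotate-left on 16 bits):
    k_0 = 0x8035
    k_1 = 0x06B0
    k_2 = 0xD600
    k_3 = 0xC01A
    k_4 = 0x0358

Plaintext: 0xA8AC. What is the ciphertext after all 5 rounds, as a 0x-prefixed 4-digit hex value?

0xF013

s_0 = plaintext = 0xA8AC
s_1 = Round(s_0, k_0) = 0xAC9B
s_2 = Round(s_1, k_1) = 0x9BE0
s_3 = Round(s_2, k_2) = 0xE0C5
s_4 = Round(s_3, k_3) = 0xC5F0
s_5 = Round(s_4, k_4) = 0xF013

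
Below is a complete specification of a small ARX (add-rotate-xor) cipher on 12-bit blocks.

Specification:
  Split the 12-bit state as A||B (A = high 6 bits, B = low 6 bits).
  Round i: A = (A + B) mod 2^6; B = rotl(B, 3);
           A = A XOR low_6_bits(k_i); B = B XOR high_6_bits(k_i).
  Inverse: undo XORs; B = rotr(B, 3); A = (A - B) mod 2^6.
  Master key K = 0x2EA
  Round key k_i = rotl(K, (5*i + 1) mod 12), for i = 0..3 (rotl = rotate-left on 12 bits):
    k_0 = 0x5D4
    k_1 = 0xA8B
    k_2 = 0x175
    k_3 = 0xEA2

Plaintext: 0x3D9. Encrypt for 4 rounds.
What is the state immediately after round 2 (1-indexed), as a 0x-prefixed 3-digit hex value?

0x4C9

s_0 = plaintext = 0x3D9
s_1 = Round(s_0, k_0) = 0xF1C
s_2 = Round(s_1, k_1) = 0x4C9
s_3 = Round(s_2, k_2) = 0xA4C
s_4 = Round(s_3, k_3) = 0x5DB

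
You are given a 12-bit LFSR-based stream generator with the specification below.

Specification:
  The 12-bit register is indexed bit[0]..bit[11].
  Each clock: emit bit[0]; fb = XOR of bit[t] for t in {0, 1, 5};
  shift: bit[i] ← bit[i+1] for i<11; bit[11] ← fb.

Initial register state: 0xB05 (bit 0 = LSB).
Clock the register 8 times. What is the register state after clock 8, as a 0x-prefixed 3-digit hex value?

reg_0 = 0xB05
clock 1: out=1, reg = 0xD82
clock 2: out=0, reg = 0xEC1
clock 3: out=1, reg = 0xF60
clock 4: out=0, reg = 0xFB0
clock 5: out=0, reg = 0xFD8
clock 6: out=0, reg = 0x7EC
clock 7: out=0, reg = 0xBF6
clock 8: out=0, reg = 0x5FB

0x5FB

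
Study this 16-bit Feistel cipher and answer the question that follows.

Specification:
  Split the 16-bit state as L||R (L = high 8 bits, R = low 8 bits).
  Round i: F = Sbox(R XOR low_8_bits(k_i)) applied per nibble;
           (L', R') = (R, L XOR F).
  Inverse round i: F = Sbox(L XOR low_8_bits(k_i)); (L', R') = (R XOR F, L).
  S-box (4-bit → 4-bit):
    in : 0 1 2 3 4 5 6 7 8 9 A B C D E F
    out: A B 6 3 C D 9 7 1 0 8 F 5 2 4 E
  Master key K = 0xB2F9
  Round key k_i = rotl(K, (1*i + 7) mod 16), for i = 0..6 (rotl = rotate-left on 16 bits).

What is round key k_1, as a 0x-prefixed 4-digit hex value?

K = 0xB2F9
k_0 = rotl(K, (1*0+7) mod 16) = rotl(K, 7) = 0x7CD9
k_1 = rotl(K, (1*1+7) mod 16) = rotl(K, 8) = 0xF9B2

0xF9B2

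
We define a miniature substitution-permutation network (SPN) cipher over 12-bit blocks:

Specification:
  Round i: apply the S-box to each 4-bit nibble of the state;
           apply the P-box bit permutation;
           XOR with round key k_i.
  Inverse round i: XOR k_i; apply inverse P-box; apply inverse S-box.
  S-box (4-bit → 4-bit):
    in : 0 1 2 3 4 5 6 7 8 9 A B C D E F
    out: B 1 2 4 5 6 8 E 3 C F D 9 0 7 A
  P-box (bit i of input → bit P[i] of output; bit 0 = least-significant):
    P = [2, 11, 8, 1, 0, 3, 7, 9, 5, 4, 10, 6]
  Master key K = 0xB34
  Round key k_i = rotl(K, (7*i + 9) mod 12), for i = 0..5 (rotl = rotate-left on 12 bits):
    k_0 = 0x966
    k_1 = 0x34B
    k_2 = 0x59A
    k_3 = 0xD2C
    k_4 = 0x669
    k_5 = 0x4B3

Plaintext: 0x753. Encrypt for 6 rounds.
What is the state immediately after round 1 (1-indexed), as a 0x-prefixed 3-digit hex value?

s_0 = plaintext = 0x753
s_1 = Round(s_0, k_0) = 0xCBE
s_2 = Round(s_1, k_1) = 0x8AE
s_3 = Round(s_2, k_2) = 0xE27
s_4 = Round(s_3, k_3) = 0x016
s_5 = Round(s_4, k_4) = 0x61A
s_6 = Round(s_5, k_5) = 0xDF4

0xCBE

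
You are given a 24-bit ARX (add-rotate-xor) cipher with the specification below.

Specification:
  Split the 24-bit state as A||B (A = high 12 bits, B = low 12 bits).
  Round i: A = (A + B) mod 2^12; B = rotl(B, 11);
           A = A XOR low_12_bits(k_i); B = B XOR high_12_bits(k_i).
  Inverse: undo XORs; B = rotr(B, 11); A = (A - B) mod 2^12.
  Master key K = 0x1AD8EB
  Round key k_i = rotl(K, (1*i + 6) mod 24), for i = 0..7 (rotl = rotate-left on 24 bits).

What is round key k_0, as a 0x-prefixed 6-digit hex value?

K = 0x1AD8EB
k_0 = rotl(K, (1*0+6) mod 24) = rotl(K, 6) = 0xB63AC6

0xB63AC6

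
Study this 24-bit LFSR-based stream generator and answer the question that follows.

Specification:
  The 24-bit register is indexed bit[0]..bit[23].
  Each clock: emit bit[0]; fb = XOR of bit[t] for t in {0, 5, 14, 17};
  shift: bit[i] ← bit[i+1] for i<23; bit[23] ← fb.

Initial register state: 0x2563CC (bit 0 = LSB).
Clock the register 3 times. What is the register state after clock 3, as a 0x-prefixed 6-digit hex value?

0xA4AC79

reg_0 = 0x2563CC
clock 1: out=0, reg = 0x92B1E6
clock 2: out=0, reg = 0x4958F3
clock 3: out=1, reg = 0xA4AC79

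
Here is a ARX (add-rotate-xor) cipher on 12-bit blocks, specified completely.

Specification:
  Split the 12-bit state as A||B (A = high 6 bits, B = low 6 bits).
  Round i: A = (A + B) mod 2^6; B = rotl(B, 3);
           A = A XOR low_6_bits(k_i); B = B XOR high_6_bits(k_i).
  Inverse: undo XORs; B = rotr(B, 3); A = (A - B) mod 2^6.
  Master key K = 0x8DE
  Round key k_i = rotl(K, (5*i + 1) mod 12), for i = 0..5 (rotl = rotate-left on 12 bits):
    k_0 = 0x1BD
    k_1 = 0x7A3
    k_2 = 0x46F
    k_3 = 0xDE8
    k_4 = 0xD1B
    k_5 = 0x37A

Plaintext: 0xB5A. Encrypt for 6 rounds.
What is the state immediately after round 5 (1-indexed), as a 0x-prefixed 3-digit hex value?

0xB3D

s_0 = plaintext = 0xB5A
s_1 = Round(s_0, k_0) = 0xE95
s_2 = Round(s_1, k_1) = 0xB34
s_3 = Round(s_2, k_2) = 0x3F7
s_4 = Round(s_3, k_3) = 0xB89
s_5 = Round(s_4, k_4) = 0xB3D
s_6 = Round(s_5, k_5) = 0x4E2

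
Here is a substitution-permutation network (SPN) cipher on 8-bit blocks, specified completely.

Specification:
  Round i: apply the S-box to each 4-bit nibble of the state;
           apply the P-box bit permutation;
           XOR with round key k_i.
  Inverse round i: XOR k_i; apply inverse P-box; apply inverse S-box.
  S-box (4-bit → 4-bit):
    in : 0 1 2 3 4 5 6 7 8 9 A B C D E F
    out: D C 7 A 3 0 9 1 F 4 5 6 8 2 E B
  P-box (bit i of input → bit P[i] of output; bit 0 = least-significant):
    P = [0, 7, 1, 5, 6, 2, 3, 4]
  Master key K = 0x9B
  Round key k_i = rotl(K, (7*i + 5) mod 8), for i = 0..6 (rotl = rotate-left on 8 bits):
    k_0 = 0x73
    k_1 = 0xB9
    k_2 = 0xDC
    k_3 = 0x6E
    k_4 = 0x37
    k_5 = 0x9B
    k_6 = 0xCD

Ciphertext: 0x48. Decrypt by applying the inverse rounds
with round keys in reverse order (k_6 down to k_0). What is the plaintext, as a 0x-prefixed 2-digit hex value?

0x3B

s_0 = ciphertext = 0x48
s_1 = InvRound(s_0, k_6) = 0xD4
s_2 = InvRound(s_1, k_5) = 0x2A
s_3 = InvRound(s_2, k_4) = 0xE7
s_4 = InvRound(s_3, k_3) = 0x94
s_5 = InvRound(s_4, k_2) = 0xA5
s_6 = InvRound(s_5, k_1) = 0xE5
s_7 = InvRound(s_6, k_0) = 0x3B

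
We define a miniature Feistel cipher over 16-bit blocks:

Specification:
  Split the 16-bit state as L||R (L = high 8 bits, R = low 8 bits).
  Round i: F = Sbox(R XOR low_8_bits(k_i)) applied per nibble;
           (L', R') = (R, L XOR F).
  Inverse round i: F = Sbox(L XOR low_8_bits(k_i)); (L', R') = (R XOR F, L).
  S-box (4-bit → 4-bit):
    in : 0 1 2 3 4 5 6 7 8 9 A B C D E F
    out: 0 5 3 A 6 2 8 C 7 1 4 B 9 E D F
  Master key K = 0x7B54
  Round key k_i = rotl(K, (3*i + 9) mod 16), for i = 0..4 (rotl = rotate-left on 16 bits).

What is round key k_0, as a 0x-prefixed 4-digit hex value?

0xA8F6

K = 0x7B54
k_0 = rotl(K, (3*0+9) mod 16) = rotl(K, 9) = 0xA8F6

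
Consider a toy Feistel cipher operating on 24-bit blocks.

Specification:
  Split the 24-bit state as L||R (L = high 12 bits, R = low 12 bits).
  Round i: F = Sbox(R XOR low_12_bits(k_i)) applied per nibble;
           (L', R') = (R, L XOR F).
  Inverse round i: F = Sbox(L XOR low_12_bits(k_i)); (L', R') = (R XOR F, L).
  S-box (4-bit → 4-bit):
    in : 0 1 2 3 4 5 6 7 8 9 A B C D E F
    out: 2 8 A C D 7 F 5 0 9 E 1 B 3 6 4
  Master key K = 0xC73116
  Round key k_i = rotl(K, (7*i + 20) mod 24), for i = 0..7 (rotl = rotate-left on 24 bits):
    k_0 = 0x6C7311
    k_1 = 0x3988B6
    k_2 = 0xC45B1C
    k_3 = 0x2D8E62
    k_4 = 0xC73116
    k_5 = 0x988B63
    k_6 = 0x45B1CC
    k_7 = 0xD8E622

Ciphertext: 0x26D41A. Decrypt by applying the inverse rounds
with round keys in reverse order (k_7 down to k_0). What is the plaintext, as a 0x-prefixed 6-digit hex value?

0x695E11

s_0 = ciphertext = 0x26D41A
s_1 = InvRound(s_0, k_7) = 0x9CE26D
s_2 = InvRound(s_1, k_6) = 0x2479CE
s_3 = InvRound(s_2, k_5) = 0x063247
s_4 = InvRound(s_3, k_4) = 0xA10063
s_5 = InvRound(s_4, k_3) = 0xD39A10
s_6 = InvRound(s_5, k_2) = 0x5B7D39
s_7 = InvRound(s_6, k_1) = 0xE115B7
s_8 = InvRound(s_7, k_0) = 0x695E11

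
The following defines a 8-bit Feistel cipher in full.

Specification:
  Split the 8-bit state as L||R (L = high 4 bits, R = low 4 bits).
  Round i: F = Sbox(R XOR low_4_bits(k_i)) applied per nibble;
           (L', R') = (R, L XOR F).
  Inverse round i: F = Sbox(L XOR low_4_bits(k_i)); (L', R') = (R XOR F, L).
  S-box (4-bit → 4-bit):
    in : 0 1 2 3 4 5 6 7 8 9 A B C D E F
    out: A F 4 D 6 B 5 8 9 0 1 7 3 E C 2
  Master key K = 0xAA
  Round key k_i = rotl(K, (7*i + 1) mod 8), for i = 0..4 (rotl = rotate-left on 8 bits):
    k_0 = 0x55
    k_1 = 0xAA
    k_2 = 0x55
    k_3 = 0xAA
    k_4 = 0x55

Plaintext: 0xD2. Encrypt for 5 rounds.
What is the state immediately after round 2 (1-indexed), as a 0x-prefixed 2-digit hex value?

s_0 = plaintext = 0xD2
s_1 = Round(s_0, k_0) = 0x25
s_2 = Round(s_1, k_1) = 0x50
s_3 = Round(s_2, k_2) = 0x0E
s_4 = Round(s_3, k_3) = 0xE6
s_5 = Round(s_4, k_4) = 0x63

0x50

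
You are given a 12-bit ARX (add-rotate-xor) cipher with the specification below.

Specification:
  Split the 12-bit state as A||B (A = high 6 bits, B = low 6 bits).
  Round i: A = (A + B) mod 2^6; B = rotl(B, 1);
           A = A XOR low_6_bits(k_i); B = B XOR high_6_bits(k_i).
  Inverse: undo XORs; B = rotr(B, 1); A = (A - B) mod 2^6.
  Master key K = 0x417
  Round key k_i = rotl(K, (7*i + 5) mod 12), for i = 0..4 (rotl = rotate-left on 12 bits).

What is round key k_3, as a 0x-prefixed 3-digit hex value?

K = 0x417
k_0 = rotl(K, (7*0+5) mod 12) = rotl(K, 5) = 0x2E8
k_1 = rotl(K, (7*1+5) mod 12) = rotl(K, 0) = 0x417
k_2 = rotl(K, (7*2+5) mod 12) = rotl(K, 7) = 0xBA0
k_3 = rotl(K, (7*3+5) mod 12) = rotl(K, 2) = 0x05D

0x05D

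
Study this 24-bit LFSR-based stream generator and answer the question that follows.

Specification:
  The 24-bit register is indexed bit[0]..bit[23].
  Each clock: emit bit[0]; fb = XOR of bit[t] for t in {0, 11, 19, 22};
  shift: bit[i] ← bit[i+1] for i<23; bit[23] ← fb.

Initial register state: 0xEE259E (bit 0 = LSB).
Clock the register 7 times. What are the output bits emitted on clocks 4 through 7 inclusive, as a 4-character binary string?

1100

reg_0 = 0xEE259E
clock 1: out=0, reg = 0x7712CF
clock 2: out=1, reg = 0x3B8967
clock 3: out=1, reg = 0x9DC4B3
clock 4: out=1, reg = 0x4EE259
clock 5: out=1, reg = 0xA7712C
clock 6: out=0, reg = 0x53B896
clock 7: out=0, reg = 0x29DC4B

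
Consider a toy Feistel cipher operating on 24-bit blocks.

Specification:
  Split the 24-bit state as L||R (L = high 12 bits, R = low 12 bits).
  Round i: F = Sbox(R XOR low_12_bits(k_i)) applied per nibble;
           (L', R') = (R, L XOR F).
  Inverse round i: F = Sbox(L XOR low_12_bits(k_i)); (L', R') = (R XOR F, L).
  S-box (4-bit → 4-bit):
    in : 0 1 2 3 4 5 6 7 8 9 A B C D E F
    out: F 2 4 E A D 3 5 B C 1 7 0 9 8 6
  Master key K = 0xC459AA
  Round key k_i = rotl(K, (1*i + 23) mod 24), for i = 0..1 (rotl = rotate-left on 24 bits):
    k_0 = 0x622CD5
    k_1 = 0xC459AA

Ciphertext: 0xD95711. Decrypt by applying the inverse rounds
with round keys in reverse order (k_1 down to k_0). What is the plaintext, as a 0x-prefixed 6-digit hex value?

0xFD1DF7

s_0 = ciphertext = 0xD95711
s_1 = InvRound(s_0, k_1) = 0xDF7D95
s_2 = InvRound(s_1, k_0) = 0xFD1DF7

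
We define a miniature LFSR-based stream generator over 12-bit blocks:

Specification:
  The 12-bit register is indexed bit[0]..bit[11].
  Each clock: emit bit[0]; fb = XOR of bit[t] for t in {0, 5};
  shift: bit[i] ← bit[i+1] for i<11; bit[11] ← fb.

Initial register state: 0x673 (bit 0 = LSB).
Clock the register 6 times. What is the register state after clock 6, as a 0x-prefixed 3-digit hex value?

reg_0 = 0x673
clock 1: out=1, reg = 0x339
clock 2: out=1, reg = 0x19C
clock 3: out=0, reg = 0x0CE
clock 4: out=0, reg = 0x067
clock 5: out=1, reg = 0x033
clock 6: out=1, reg = 0x019

0x019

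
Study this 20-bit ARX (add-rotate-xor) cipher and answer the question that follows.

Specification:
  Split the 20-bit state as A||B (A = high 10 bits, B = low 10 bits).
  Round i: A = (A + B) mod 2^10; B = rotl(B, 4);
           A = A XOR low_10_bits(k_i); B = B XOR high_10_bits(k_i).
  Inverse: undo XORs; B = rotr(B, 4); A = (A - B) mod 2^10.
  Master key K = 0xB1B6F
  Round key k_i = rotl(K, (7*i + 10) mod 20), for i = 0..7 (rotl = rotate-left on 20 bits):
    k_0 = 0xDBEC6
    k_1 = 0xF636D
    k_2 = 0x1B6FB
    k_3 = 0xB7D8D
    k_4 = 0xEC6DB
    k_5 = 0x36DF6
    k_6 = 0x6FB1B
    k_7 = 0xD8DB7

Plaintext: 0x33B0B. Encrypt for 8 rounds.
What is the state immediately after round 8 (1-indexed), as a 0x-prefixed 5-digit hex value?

0x0C48F

s_0 = plaintext = 0x33B0B
s_1 = Round(s_0, k_0) = 0x47FD3
s_2 = Round(s_1, k_1) = 0xE7EE7
s_3 = Round(s_2, k_2) = 0x1F616
s_4 = Round(s_3, k_3) = 0xC7BB7
s_5 = Round(s_4, k_4) = 0x038CF
s_6 = Round(s_5, k_5) = 0x4AC28
s_7 = Round(s_6, k_6) = 0x9233E
s_8 = Round(s_7, k_7) = 0x0C48F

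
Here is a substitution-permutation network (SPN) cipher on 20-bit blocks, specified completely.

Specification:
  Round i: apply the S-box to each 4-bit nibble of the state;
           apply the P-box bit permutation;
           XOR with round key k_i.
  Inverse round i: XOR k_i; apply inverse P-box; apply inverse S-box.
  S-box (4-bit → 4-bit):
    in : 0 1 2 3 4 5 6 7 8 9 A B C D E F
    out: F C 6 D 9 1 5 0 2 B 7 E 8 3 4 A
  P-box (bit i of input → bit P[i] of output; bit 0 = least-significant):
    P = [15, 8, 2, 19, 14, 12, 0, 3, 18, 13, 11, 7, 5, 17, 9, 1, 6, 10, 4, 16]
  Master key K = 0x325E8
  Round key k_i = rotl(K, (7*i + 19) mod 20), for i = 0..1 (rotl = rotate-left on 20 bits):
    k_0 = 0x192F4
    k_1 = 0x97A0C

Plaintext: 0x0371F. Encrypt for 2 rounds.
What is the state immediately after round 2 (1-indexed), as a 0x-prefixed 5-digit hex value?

s_0 = plaintext = 0x0371F
s_1 = Round(s_0, k_0) = 0x8958F
s_2 = Round(s_1, k_1) = 0x76F2E

0x76F2E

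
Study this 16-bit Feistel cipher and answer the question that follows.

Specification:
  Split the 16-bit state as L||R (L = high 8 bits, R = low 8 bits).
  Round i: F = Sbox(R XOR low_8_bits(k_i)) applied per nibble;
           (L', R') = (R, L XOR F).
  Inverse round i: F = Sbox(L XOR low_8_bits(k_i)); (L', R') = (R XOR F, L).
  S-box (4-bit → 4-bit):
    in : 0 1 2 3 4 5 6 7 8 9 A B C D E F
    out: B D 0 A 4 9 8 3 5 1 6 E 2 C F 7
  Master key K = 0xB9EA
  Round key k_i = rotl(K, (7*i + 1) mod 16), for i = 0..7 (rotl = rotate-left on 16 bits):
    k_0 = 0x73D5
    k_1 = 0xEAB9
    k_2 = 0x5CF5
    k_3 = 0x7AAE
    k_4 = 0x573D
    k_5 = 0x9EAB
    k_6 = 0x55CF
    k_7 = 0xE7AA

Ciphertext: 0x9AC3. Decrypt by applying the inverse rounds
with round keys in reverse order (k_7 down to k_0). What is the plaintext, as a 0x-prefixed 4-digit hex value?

0xDAE6

s_0 = ciphertext = 0x9AC3
s_1 = InvRound(s_0, k_7) = 0x689A
s_2 = InvRound(s_1, k_6) = 0xF968
s_3 = InvRound(s_2, k_5) = 0xF8F9
s_4 = InvRound(s_3, k_4) = 0xD0F8
s_5 = InvRound(s_4, k_3) = 0xC7D0
s_6 = InvRound(s_5, k_2) = 0x70C7
s_7 = InvRound(s_6, k_1) = 0xE670
s_8 = InvRound(s_7, k_0) = 0xDAE6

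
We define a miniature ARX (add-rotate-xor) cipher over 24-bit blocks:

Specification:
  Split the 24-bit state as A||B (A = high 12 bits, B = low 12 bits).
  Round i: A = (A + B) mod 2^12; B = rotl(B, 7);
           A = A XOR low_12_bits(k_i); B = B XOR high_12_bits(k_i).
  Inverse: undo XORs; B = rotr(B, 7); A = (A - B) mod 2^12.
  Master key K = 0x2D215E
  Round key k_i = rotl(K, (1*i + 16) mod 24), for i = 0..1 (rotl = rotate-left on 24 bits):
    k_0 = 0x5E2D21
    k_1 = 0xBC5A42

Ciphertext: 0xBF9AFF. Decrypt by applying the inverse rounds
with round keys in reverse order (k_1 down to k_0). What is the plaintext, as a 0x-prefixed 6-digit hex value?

s_0 = ciphertext = 0xBF9AFF
s_1 = InvRound(s_0, k_1) = 0xA79742
s_2 = InvRound(s_1, k_0) = 0x353405

0x353405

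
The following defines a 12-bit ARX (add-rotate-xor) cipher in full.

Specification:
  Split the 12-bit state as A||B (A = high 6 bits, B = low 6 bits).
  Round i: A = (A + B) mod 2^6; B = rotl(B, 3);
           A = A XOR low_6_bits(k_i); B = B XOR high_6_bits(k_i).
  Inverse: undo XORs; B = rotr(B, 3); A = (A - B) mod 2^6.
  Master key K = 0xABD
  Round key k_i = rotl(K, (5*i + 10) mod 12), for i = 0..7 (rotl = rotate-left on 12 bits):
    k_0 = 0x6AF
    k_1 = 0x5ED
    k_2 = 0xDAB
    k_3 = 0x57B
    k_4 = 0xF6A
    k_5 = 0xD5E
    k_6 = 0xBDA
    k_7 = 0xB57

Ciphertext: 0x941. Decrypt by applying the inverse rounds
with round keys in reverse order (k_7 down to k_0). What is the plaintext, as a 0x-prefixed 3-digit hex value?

s_0 = ciphertext = 0x941
s_1 = InvRound(s_0, k_7) = 0x365
s_2 = InvRound(s_1, k_6) = 0x191
s_3 = InvRound(s_2, k_5) = 0xD24
s_4 = InvRound(s_3, k_4) = 0x4CB
s_5 = InvRound(s_4, k_3) = 0xD73
s_6 = InvRound(s_5, k_2) = 0xDA8
s_7 = InvRound(s_6, k_1) = 0x73F
s_8 = InvRound(s_7, k_0) = 0x1EC

0x1EC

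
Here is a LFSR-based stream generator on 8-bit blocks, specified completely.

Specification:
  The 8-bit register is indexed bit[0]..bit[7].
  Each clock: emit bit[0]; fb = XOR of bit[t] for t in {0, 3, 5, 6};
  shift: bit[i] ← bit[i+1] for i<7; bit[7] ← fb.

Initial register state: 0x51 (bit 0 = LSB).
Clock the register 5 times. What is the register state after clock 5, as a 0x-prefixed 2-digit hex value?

0xC2

reg_0 = 0x51
clock 1: out=1, reg = 0x28
clock 2: out=0, reg = 0x14
clock 3: out=0, reg = 0x0A
clock 4: out=0, reg = 0x85
clock 5: out=1, reg = 0xC2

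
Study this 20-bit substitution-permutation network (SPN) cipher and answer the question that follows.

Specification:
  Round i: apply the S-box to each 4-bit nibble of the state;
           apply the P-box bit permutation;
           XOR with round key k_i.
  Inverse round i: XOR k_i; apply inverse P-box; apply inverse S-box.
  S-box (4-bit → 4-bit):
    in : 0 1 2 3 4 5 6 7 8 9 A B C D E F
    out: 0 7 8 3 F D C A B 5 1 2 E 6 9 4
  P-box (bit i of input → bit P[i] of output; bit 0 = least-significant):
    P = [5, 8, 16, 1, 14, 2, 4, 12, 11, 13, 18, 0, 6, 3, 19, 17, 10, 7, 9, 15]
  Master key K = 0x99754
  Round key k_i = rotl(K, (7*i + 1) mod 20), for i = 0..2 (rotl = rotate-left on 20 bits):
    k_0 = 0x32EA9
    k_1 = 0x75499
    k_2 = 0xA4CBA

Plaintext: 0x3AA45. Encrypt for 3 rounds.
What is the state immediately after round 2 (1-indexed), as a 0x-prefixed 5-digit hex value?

0x48480

s_0 = plaintext = 0x3AA45
s_1 = Round(s_0, k_0) = 0x2725F
s_2 = Round(s_1, k_1) = 0x48480
s_3 = Round(s_2, k_2) = 0xCB277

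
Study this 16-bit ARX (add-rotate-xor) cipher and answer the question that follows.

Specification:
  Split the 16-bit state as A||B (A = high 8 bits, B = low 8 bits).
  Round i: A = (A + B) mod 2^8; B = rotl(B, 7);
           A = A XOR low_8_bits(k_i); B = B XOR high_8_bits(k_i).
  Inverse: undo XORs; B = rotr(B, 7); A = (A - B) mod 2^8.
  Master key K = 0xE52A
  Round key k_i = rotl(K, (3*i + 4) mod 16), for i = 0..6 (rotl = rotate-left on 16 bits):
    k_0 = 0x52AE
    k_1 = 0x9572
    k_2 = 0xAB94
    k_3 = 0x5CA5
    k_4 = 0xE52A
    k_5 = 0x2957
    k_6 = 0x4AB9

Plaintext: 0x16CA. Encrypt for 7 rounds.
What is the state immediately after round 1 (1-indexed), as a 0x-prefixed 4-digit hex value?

s_0 = plaintext = 0x16CA
s_1 = Round(s_0, k_0) = 0x4E37
s_2 = Round(s_1, k_1) = 0xF70E
s_3 = Round(s_2, k_2) = 0x91AC
s_4 = Round(s_3, k_3) = 0x980A
s_5 = Round(s_4, k_4) = 0x88E0
s_6 = Round(s_5, k_5) = 0x3F59
s_7 = Round(s_6, k_6) = 0x21E6

0x4E37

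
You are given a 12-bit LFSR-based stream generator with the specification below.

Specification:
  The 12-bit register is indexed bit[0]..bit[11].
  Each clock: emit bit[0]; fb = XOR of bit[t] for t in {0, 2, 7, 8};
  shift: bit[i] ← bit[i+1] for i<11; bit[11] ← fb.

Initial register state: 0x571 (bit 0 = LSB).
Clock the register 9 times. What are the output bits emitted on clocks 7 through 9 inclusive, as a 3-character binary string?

101

reg_0 = 0x571
clock 1: out=1, reg = 0x2B8
clock 2: out=0, reg = 0x95C
clock 3: out=0, reg = 0x4AE
clock 4: out=0, reg = 0x257
clock 5: out=1, reg = 0x12B
clock 6: out=1, reg = 0x095
clock 7: out=1, reg = 0x84A
clock 8: out=0, reg = 0x425
clock 9: out=1, reg = 0x212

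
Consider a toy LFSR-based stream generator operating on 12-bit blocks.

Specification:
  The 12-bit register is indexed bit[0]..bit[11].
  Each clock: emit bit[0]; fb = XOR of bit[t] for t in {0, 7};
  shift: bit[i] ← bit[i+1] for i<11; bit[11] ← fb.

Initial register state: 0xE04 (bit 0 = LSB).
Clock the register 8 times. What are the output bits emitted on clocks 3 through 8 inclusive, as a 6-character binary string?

100000

reg_0 = 0xE04
clock 1: out=0, reg = 0x702
clock 2: out=0, reg = 0x381
clock 3: out=1, reg = 0x1C0
clock 4: out=0, reg = 0x8E0
clock 5: out=0, reg = 0xC70
clock 6: out=0, reg = 0x638
clock 7: out=0, reg = 0x31C
clock 8: out=0, reg = 0x18E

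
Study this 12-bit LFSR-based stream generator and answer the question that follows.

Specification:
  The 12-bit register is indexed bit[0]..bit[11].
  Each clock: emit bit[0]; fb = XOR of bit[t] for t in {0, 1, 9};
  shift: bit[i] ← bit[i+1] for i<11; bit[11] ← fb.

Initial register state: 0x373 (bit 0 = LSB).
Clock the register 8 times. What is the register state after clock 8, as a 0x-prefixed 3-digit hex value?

0x533

reg_0 = 0x373
clock 1: out=1, reg = 0x9B9
clock 2: out=1, reg = 0xCDC
clock 3: out=0, reg = 0x66E
clock 4: out=0, reg = 0x337
clock 5: out=1, reg = 0x99B
clock 6: out=1, reg = 0x4CD
clock 7: out=1, reg = 0xA66
clock 8: out=0, reg = 0x533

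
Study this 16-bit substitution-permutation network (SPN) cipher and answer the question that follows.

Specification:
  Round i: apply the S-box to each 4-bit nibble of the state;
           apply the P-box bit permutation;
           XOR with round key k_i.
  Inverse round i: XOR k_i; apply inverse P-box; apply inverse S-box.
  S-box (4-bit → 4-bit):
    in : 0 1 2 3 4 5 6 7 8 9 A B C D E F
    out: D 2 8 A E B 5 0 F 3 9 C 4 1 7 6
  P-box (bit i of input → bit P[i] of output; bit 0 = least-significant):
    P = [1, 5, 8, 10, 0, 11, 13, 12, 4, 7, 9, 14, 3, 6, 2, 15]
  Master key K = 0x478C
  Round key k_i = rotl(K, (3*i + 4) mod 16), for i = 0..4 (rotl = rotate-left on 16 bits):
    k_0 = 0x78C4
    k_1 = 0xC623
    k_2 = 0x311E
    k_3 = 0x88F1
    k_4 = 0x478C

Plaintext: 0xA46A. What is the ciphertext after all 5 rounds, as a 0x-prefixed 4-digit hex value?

s_0 = plaintext = 0xA46A
s_1 = Round(s_0, k_0) = 0x9E4F
s_2 = Round(s_1, k_1) = 0xFDDB
s_3 = Round(s_2, k_2) = 0x344B
s_4 = Round(s_3, k_3) = 0x7731
s_5 = Round(s_4, k_4) = 0x5FAC

0x5FAC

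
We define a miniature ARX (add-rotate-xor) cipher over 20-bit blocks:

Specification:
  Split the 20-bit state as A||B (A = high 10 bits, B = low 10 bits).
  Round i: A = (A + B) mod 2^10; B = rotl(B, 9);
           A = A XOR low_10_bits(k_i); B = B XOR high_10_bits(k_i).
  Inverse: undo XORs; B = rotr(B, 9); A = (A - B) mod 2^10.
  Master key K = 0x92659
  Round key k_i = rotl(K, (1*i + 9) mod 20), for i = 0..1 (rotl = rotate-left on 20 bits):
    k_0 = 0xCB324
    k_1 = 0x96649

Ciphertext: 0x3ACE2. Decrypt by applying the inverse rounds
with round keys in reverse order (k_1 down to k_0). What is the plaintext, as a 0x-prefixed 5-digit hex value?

0x560B7

s_0 = ciphertext = 0x3ACE2
s_1 = InvRound(s_0, k_1) = 0x4AD77
s_2 = InvRound(s_1, k_0) = 0x560B7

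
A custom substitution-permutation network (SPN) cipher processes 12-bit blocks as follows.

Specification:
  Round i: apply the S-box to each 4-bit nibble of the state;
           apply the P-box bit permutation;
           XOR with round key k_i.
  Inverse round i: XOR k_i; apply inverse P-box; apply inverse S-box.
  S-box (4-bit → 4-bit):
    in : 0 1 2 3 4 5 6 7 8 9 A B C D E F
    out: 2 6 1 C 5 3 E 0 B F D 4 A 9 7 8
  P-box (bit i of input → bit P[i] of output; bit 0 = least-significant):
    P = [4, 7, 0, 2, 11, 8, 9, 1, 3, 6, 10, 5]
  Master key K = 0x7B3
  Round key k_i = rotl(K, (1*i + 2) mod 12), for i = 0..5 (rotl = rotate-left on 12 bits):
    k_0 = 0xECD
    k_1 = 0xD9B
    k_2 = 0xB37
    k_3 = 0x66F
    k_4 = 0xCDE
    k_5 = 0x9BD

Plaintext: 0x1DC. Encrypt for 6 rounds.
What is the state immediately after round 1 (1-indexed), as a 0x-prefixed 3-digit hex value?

0x20B

s_0 = plaintext = 0x1DC
s_1 = Round(s_0, k_0) = 0x20B
s_2 = Round(s_1, k_1) = 0xC92
s_3 = Round(s_2, k_2) = 0x045
s_4 = Round(s_3, k_3) = 0xCBF
s_5 = Round(s_4, k_4) = 0xEBA
s_6 = Round(s_5, k_5) = 0xFE0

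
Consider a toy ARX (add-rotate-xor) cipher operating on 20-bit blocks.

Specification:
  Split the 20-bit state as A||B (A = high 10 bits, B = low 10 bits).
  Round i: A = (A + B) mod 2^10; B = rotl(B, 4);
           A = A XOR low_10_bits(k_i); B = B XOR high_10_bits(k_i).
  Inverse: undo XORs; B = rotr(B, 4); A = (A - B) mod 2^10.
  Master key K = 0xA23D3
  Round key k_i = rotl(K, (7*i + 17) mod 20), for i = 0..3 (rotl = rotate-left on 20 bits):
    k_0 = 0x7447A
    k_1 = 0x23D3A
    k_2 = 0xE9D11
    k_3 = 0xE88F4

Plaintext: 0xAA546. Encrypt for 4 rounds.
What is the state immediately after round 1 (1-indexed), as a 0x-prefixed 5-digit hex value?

0xE55B4

s_0 = plaintext = 0xAA546
s_1 = Round(s_0, k_0) = 0xE55B4
s_2 = Round(s_1, k_1) = 0x1CFC9
s_3 = Round(s_2, k_2) = 0x4B738
s_4 = Round(s_3, k_3) = 0x2442E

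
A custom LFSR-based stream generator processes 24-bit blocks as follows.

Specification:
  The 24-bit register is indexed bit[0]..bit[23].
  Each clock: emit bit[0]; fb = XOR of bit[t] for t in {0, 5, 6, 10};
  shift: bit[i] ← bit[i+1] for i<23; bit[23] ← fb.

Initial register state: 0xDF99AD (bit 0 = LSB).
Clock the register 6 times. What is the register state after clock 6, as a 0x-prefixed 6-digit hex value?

reg_0 = 0xDF99AD
clock 1: out=1, reg = 0x6FCCD6
clock 2: out=0, reg = 0x37E66B
clock 3: out=1, reg = 0x1BF335
clock 4: out=1, reg = 0x0DF99A
clock 5: out=0, reg = 0x06FCCD
clock 6: out=1, reg = 0x837E66

0x837E66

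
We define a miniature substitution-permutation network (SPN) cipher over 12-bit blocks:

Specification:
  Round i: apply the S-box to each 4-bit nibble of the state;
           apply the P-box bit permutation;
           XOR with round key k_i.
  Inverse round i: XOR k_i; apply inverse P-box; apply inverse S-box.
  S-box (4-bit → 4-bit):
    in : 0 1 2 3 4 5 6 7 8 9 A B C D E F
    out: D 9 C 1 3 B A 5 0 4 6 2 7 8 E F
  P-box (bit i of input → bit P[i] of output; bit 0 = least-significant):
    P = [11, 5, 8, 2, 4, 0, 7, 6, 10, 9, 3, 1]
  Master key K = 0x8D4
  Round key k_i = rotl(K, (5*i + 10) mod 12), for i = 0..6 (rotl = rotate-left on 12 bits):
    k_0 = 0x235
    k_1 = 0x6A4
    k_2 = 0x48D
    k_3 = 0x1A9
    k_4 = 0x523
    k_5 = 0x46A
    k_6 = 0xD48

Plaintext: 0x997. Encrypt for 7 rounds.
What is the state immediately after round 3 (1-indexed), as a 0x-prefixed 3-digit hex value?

s_0 = plaintext = 0x997
s_1 = Round(s_0, k_0) = 0xBBD
s_2 = Round(s_1, k_1) = 0x4A1
s_3 = Round(s_2, k_2) = 0xA08
s_4 = Round(s_3, k_3) = 0x371
s_5 = Round(s_4, k_4) = 0x9B7
s_6 = Round(s_5, k_5) = 0xD63
s_7 = Round(s_6, k_6) = 0x50B

0xA08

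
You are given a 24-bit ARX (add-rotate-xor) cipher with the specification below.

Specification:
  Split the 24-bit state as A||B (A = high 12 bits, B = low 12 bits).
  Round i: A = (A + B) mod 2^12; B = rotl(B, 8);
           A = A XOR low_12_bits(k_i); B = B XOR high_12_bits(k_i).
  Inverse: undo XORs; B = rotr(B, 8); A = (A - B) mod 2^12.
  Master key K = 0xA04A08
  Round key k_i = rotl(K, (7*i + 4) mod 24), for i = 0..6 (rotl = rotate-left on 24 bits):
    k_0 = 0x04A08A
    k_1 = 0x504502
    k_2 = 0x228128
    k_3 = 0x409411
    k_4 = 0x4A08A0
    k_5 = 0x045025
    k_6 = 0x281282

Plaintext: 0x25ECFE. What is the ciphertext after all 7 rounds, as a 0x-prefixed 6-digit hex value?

s_0 = plaintext = 0x25ECFE
s_1 = Round(s_0, k_0) = 0xFD6E85
s_2 = Round(s_1, k_1) = 0xB590EC
s_3 = Round(s_2, k_2) = 0xD6DE26
s_4 = Round(s_3, k_3) = 0xF822EB
s_5 = Round(s_4, k_4) = 0xACDF8E
s_6 = Round(s_5, k_5) = 0xA7EEBD
s_7 = Round(s_6, k_6) = 0xBB9F6A

0xBB9F6A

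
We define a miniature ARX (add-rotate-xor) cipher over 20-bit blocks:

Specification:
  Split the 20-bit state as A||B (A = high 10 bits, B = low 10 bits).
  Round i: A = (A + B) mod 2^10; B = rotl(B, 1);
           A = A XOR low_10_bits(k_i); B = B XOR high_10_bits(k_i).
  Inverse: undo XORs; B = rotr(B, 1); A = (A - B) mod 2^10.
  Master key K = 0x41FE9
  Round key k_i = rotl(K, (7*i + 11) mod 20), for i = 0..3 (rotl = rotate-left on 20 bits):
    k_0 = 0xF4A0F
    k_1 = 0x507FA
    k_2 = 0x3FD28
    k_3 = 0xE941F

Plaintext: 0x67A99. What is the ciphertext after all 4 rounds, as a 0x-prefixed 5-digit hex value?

0x15C53

s_0 = plaintext = 0x67A99
s_1 = Round(s_0, k_0) = 0x8E2E1
s_2 = Round(s_1, k_1) = 0xB8C82
s_3 = Round(s_2, k_2) = 0x935FB
s_4 = Round(s_3, k_3) = 0x15C53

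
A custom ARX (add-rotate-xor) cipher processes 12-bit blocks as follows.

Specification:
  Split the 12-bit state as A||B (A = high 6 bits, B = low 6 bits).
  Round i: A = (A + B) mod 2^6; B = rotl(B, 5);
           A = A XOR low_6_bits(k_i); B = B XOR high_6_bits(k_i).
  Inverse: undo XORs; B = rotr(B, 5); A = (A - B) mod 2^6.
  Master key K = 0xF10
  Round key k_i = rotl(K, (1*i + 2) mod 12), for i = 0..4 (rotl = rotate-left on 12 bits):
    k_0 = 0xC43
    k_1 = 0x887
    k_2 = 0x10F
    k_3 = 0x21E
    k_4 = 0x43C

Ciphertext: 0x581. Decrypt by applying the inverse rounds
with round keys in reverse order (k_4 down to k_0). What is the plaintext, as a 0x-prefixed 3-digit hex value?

s_0 = ciphertext = 0x581
s_1 = InvRound(s_0, k_4) = 0x222
s_2 = InvRound(s_1, k_3) = 0x055
s_3 = InvRound(s_2, k_2) = 0xB22
s_4 = InvRound(s_3, k_1) = 0xAC0
s_5 = InvRound(s_4, k_0) = 0x163

0x163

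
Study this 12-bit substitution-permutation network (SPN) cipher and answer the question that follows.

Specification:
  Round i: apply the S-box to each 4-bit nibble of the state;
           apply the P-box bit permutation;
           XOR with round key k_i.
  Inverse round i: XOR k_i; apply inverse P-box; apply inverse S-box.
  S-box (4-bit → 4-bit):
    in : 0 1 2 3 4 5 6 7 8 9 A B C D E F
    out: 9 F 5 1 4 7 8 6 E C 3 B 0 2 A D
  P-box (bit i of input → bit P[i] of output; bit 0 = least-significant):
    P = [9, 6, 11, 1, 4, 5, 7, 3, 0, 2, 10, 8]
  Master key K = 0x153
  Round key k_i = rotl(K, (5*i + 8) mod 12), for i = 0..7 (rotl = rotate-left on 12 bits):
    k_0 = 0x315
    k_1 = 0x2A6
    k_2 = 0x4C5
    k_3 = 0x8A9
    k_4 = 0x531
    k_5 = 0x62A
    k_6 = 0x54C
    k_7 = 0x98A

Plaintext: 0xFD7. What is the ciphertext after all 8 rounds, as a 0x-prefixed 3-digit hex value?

s_0 = plaintext = 0xFD7
s_1 = Round(s_0, k_0) = 0xE74
s_2 = Round(s_1, k_1) = 0xB02
s_3 = Round(s_2, k_2) = 0xFD8
s_4 = Round(s_3, k_3) = 0x5CA
s_5 = Round(s_4, k_4) = 0x374
s_6 = Round(s_5, k_5) = 0xE8B
s_7 = Round(s_6, k_6) = 0x6A2
s_8 = Round(s_7, k_7) = 0x2BA

0x2BA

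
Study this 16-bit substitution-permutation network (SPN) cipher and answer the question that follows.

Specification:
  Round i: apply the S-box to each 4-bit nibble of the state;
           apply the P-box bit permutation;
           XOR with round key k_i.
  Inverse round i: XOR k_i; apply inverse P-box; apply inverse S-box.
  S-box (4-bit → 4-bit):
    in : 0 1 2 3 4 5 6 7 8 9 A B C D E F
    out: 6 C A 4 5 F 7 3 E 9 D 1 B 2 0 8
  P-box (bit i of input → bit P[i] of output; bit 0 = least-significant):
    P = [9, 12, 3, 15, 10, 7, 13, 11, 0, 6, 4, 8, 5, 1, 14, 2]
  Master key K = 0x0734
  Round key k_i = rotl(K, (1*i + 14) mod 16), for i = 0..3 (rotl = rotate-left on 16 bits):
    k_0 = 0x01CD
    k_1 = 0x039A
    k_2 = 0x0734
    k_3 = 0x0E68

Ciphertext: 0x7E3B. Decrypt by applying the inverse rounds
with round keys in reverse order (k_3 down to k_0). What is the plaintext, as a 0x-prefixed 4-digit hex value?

0x857B

s_0 = ciphertext = 0x7E3B
s_1 = InvRound(s_0, k_3) = 0x063D
s_2 = InvRound(s_1, k_2) = 0xE9E3
s_3 = InvRound(s_2, k_1) = 0x461A
s_4 = InvRound(s_3, k_0) = 0x857B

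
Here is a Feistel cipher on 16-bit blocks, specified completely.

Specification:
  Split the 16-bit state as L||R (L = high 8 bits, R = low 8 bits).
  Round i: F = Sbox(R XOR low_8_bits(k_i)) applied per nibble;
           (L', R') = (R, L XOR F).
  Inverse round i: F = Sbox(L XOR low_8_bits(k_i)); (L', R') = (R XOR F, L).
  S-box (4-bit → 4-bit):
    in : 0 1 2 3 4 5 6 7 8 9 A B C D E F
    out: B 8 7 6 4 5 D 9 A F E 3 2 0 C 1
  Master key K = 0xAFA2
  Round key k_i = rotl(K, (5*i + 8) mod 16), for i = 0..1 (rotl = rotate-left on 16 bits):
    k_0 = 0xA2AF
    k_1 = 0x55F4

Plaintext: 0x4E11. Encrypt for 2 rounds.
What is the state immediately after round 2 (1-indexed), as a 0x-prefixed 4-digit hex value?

0x72BC

s_0 = plaintext = 0x4E11
s_1 = Round(s_0, k_0) = 0x1172
s_2 = Round(s_1, k_1) = 0x72BC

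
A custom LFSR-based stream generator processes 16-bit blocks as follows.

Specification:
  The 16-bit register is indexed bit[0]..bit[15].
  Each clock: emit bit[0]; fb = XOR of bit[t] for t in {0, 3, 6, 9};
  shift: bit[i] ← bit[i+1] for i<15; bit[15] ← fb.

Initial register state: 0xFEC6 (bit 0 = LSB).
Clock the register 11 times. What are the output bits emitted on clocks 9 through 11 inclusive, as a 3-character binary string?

011

reg_0 = 0xFEC6
clock 1: out=0, reg = 0x7F63
clock 2: out=1, reg = 0xBFB1
clock 3: out=1, reg = 0x5FD8
clock 4: out=0, reg = 0xAFEC
clock 5: out=0, reg = 0xD7F6
clock 6: out=0, reg = 0x6BFB
clock 7: out=1, reg = 0x35FD
clock 8: out=1, reg = 0x9AFE
clock 9: out=0, reg = 0xCD7F
clock 10: out=1, reg = 0xE6BF
clock 11: out=1, reg = 0xF35F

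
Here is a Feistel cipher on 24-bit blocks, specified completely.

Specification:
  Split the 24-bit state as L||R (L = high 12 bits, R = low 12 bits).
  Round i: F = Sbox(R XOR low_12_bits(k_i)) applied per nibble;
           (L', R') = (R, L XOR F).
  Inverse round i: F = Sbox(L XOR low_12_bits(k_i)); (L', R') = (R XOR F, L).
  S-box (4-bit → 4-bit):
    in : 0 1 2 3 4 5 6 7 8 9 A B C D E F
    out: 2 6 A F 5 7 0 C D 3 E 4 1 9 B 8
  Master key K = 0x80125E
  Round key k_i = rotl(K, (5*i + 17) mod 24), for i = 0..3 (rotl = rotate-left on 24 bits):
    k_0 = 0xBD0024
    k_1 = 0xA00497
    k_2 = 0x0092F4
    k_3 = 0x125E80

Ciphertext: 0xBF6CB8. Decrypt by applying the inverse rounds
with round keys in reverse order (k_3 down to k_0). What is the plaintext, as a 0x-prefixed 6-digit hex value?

s_0 = ciphertext = 0xBF6CB8
s_1 = InvRound(s_0, k_3) = 0xB78BF6
s_2 = InvRound(s_1, k_2) = 0x827B78
s_3 = InvRound(s_2, k_1) = 0xA3A827
s_4 = InvRound(s_3, k_0) = 0x64CA3A

0x64CA3A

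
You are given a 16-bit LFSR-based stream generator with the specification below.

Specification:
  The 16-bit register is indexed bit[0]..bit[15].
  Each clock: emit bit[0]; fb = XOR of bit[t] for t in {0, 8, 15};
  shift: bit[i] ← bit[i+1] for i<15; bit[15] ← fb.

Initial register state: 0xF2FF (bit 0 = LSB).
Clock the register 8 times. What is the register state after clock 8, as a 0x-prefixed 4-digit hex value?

0x04F2

reg_0 = 0xF2FF
clock 1: out=1, reg = 0x797F
clock 2: out=1, reg = 0x3CBF
clock 3: out=1, reg = 0x9E5F
clock 4: out=1, reg = 0x4F2F
clock 5: out=1, reg = 0x2797
clock 6: out=1, reg = 0x13CB
clock 7: out=1, reg = 0x09E5
clock 8: out=1, reg = 0x04F2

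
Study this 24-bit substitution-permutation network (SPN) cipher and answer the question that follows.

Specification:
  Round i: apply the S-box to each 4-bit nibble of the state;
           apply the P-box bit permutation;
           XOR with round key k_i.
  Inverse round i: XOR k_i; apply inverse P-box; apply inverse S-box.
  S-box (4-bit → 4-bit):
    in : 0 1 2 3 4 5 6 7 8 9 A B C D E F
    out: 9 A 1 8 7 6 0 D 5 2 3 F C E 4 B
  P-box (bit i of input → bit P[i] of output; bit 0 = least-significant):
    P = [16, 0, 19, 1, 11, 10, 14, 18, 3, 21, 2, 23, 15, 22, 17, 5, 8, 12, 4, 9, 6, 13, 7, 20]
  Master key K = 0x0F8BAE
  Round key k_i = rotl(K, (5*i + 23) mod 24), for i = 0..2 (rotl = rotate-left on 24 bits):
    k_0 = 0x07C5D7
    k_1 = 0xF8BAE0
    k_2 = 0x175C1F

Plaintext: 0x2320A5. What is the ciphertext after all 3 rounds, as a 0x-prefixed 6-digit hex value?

s_0 = plaintext = 0x2320A5
s_1 = Round(s_0, k_0) = 0x8F4B9E
s_2 = Round(s_1, k_1) = 0x122D2C
s_3 = Round(s_2, k_2) = 0xAFF519

0xAFF519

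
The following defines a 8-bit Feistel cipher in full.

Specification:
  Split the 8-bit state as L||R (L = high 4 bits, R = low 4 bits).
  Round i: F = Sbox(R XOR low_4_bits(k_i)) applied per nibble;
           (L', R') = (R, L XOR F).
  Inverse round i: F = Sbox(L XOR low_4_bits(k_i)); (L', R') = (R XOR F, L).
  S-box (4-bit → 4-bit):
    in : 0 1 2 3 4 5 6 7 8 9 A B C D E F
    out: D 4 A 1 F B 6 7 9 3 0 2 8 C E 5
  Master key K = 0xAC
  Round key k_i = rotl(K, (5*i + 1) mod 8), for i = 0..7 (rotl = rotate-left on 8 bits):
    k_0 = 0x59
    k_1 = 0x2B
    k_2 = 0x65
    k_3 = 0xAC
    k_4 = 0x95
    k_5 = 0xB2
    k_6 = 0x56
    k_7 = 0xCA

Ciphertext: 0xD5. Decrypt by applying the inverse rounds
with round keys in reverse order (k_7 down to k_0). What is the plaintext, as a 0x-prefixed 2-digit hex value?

s_0 = ciphertext = 0xD5
s_1 = InvRound(s_0, k_7) = 0x2D
s_2 = InvRound(s_1, k_6) = 0x22
s_3 = InvRound(s_2, k_5) = 0xF2
s_4 = InvRound(s_3, k_4) = 0x2F
s_5 = InvRound(s_4, k_3) = 0x12
s_6 = InvRound(s_5, k_2) = 0xD1
s_7 = InvRound(s_6, k_1) = 0x7D
s_8 = InvRound(s_7, k_0) = 0x37

0x37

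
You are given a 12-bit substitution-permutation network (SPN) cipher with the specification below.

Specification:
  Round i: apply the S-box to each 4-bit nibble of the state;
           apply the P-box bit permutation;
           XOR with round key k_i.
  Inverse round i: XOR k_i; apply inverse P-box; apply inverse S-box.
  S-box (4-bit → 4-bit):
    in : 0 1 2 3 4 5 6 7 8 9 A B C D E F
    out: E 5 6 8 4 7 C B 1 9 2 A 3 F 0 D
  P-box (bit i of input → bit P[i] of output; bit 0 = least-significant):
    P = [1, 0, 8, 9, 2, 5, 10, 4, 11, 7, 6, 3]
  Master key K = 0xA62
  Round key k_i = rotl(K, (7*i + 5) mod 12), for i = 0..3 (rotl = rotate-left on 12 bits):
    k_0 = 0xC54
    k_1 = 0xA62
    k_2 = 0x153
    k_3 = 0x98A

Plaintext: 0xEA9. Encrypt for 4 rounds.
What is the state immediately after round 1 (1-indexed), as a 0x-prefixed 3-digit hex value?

s_0 = plaintext = 0xEA9
s_1 = Round(s_0, k_0) = 0xE76
s_2 = Round(s_1, k_1) = 0x956
s_3 = Round(s_2, k_2) = 0xE7F
s_4 = Round(s_3, k_3) = 0xABC

0xE76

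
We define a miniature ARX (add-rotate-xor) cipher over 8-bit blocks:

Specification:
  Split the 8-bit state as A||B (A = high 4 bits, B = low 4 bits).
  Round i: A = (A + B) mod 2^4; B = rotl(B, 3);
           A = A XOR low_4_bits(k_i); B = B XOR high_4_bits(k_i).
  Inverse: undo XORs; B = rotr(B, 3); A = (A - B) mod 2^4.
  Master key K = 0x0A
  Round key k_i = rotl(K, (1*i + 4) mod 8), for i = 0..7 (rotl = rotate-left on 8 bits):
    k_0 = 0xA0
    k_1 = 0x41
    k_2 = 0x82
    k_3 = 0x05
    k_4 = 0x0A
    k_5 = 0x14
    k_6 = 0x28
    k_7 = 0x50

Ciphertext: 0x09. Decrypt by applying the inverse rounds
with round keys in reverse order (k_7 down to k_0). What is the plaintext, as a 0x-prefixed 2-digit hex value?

0xE9

s_0 = ciphertext = 0x09
s_1 = InvRound(s_0, k_7) = 0x79
s_2 = InvRound(s_1, k_6) = 0x87
s_3 = InvRound(s_2, k_5) = 0x0C
s_4 = InvRound(s_3, k_4) = 0x19
s_5 = InvRound(s_4, k_3) = 0x13
s_6 = InvRound(s_5, k_2) = 0xC7
s_7 = InvRound(s_6, k_1) = 0x76
s_8 = InvRound(s_7, k_0) = 0xE9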